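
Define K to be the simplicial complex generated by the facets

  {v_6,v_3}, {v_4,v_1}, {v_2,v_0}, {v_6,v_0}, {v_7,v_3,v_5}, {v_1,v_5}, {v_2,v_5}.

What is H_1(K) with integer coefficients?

H_1 = Z.

Order the vertices as v_0 < v_1 < v_2 < v_3 < v_4 < v_5 < v_6 < v_7. Listing each simplex with vertices in this order, K has dimension 2 with simplices:

  0-simplices (8): [v_0], [v_1], [v_2], [v_3], [v_4], [v_5], [v_6], [v_7]
  1-simplices (9): [v_0,v_2], [v_0,v_6], [v_1,v_4], [v_1,v_5], [v_2,v_5], [v_3,v_5], [v_3,v_6], [v_3,v_7], [v_5,v_7]
  2-simplices (1): [v_3,v_5,v_7]

giving chain groups C_0 ≅ Z^8, C_1 ≅ Z^9, C_2 ≅ Z^1.

∂_1: C_1 → C_0 maps an edge to its endpoints' difference, ∂[p,q] = q − p.
The resulting 8×9 matrix has rank 7, and its Smith normal form has invariant factors (1,1,1,1,1,1,1).

∂_2: C_2 → C_1 sends each 2-simplex [p,q,r] to [q,r] − [p,r] + [p,q]. For instance
  ∂[v_3,v_5,v_7] = [v_5,v_7] − [v_3,v_7] + [v_3,v_5].
As a 9×1 matrix over Z this has rank 1, with invariant factors (1).

Computing H_k = (kernel of ∂_k) / (image of ∂_{k+1}):

  H_1: rank ker ∂_1 − rank ∂_2 = (9 − 7) − 1 = 1, and the invariant factors of ∂_2 are all 1, so H_1 = Z.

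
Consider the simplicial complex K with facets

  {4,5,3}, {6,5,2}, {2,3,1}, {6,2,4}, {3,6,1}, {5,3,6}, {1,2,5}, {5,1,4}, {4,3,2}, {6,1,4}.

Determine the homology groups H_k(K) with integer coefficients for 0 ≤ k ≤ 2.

H_0 = Z,  H_1 = Z/2,  H_2 = 0.

Order the vertices as 1 < 2 < 3 < 4 < 5 < 6. Listing each simplex with vertices in this order, K has dimension 2 with simplices:

  0-simplices (6): [1], [2], [3], [4], [5], [6]
  1-simplices (15): [1,2], [1,3], [1,4], [1,5], [1,6], [2,3], [2,4], [2,5], [2,6], [3,4], [3,5], [3,6], [4,5], [4,6], [5,6]
  2-simplices (10): [1,2,3], [1,2,5], [1,3,6], [1,4,5], [1,4,6], [2,3,4], [2,4,6], [2,5,6], [3,4,5], [3,5,6]

giving chain groups C_0 ≅ Z^6, C_1 ≅ Z^15, C_2 ≅ Z^10.

The boundary map ∂_1: C_1 → C_0 sends each edge [p,q] (with p < q) to q − p. For instance
  ∂[2,6] = [6] − [2].
The resulting 6×15 matrix has rank 5, and its Smith normal form has invariant factors (1,1,1,1,1).

∂_2: C_2 → C_1 maps a triangle to the signed sum of its edges. For instance
  ∂[3,5,6] = [5,6] − [3,6] + [3,5],
  ∂[3,4,5] = [4,5] − [3,5] + [3,4].
The 15×10 boundary matrix has rank 10 and Smith normal form diag(1,1,1,1,1,1,1,1,1,2).

Now H_k = ker ∂_k / im ∂_{k+1}, so:

  H_0: rank C_0 − rank ∂_1 = 6 − 5 = 1, and the invariant factors of ∂_1 are all 1, so H_0 = Z.
  H_1: rank ker ∂_1 − rank ∂_2 = (15 − 5) − 10 = 0, and ∂_2 has invariant factor 2 > 1, so H_1 = Z/2.
  H_2: rank ker ∂_2 − rank ∂_3 = (10 − 10) − 0 = 0, and there is no ∂_3, so H_2 = 0.

As a check, the Euler characteristic is 6 − 15 + 10 = 1, which agrees with 1 − 0 + 0 = 1.
(K is a triangulation of the real projective plane RP^2.)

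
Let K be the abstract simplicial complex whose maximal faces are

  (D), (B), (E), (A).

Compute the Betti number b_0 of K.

b_0 = 4.

Fix the vertex order A < B < D < E and write every simplex with vertices in increasing order. Then dim K = 0 and the simplices of K are:

  0-simplices (4): A, B, D, E

giving chain groups C_0 ≅ Z^4.

From H_k ≅ ker(∂_k) / im(∂_{k+1}) we obtain:

  H_0: rank C_0 − rank ∂_1 = 4 − 0 = 4, and there is no ∂_1, so H_0 = Z^4.

Hence the Betti numbers are b_0 = 4.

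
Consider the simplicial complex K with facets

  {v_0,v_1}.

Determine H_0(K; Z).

H_0 ≅ Z.

Order the vertices as v_0 < v_1. Listing each simplex with vertices in this order, K has dimension 1 with simplices:

  0-simplices (2): [v_0], [v_1]
  1-simplices (1): [v_0,v_1]

giving chain groups C_0 ≅ Z^2, C_1 ≅ Z^1.

The boundary map ∂_1: C_1 → C_0 maps an edge to its endpoints' difference, ∂[p,q] = q − p. For instance
  ∂[v_0,v_1] = [v_1] − [v_0].
The 2×1 boundary matrix has rank 1 and Smith normal form diag(1).

Computing H_k = (kernel of ∂_k) / (image of ∂_{k+1}):

  H_0: rank C_0 − rank ∂_1 = 2 − 1 = 1, and the invariant factors of ∂_1 are all 1, so H_0 = Z.

(K is a triangulation of the 1-simplex.)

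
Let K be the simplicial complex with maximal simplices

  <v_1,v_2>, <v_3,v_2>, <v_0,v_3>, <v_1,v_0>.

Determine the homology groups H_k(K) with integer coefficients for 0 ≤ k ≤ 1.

We work with the vertex ordering v_0 < v_1 < v_2 < v_3. The simplices of K, each written with vertices in increasing order, are:

  0-simplices (4): [v_0], [v_1], [v_2], [v_3]
  1-simplices (4): [v_0,v_1], [v_0,v_3], [v_1,v_2], [v_2,v_3]

so the chain groups are C_0 ≅ Z^4, C_1 ≅ Z^4.

∂_1: C_1 → C_0 is given by ∂[p,q] = [q] − [p]. For instance
  ∂[v_2,v_3] = [v_3] − [v_2].
The resulting 4×4 matrix has rank 3, and its Smith normal form has invariant factors (1,1,1).

Computing H_k = (kernel of ∂_k) / (image of ∂_{k+1}):

  H_0: rank C_0 − rank ∂_1 = 4 − 3 = 1, and the invariant factors of ∂_1 are all 1, so H_0 = Z.
  H_1: rank ker ∂_1 − rank ∂_2 = (4 − 3) − 0 = 1, and there is no ∂_2, so H_1 = Z.

As a check, the Euler characteristic is 4 − 4 = 0, which agrees with 1 − 1 = 0.
(K is a triangulation of the circle S^1.)

H_0 = Z,  H_1 = Z.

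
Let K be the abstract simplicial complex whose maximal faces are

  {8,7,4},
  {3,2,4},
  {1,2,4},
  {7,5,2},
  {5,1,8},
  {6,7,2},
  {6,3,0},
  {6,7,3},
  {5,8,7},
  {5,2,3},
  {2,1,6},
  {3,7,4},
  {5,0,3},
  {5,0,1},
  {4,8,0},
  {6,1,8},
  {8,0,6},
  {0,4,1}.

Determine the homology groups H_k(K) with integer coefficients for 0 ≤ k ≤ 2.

Take the total order 0 < 1 < 2 < 3 < 4 < 5 < 6 < 7 < 8 on the vertex set. Then K (dimension 2) consists of the simplices:

  0-simplices (9): [0], [1], [2], [3], [4], [5], [6], [7], [8]
  1-simplices (27): (27 of them)
  2-simplices (18): [0,1,4], [0,1,5], [0,3,5], [0,3,6], [0,4,8], [0,6,8], [1,2,4], [1,2,6], [1,5,8], [1,6,8], [2,3,4], [2,3,5], [2,5,7], [2,6,7], [3,4,7], [3,6,7], [4,7,8], [5,7,8]

giving chain groups C_0 ≅ Z^9, C_1 ≅ Z^27, C_2 ≅ Z^18.

Boundary ∂_1: C_1 → C_0 maps an edge to its endpoints' difference, ∂[p,q] = q − p. For instance
  ∂[0,5] = [5] − [0].
The 9×27 boundary matrix has rank 8 and Smith normal form diag(1,1,1,1,1,1,1,1).

The boundary map ∂_2: C_2 → C_1 acts by ∂[p,q,r] = [q,r] − [p,r] + [p,q]. For instance
  ∂[1,5,8] = [5,8] − [1,8] + [1,5],
  ∂[2,6,7] = [6,7] − [2,7] + [2,6].
This gives a 27×18 integer matrix of rank 18; reducing to Smith normal form yields diagonal entries (1,1,1,1,1,1,1,1,1,1,1,1,1,1,1,1,1,2).

Now H_k = ker ∂_k / im ∂_{k+1}, so:

  H_0: rank C_0 − rank ∂_1 = 9 − 8 = 1, and the invariant factors of ∂_1 are all 1, so H_0 ≅ Z.
  H_1: rank ker ∂_1 − rank ∂_2 = (27 − 8) − 18 = 1, and ∂_2 has invariant factor 2 > 1, so H_1 ≅ Z ⊕ Z/2.
  H_2: rank ker ∂_2 − rank ∂_3 = (18 − 18) − 0 = 0, and there is no ∂_3, so H_2 ≅ 0.

(K is a triangulation of the Klein bottle.)

H_0 ≅ Z,  H_1 ≅ Z ⊕ Z/2,  H_2 = 0.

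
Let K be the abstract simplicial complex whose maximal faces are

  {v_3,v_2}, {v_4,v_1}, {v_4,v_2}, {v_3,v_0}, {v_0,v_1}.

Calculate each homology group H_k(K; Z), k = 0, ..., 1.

H_0 ≅ Z,  H_1 ≅ Z.

Fix the vertex order v_0 < v_1 < v_2 < v_3 < v_4 and write every simplex with vertices in increasing order. Then dim K = 1 and the simplices of K are:

  0-simplices (5): [v_0], [v_1], [v_2], [v_3], [v_4]
  1-simplices (5): [v_0,v_1], [v_0,v_3], [v_1,v_4], [v_2,v_3], [v_2,v_4]

giving chain groups C_0 ≅ Z^5, C_1 ≅ Z^5.

The boundary map ∂_1: C_1 → C_0 sends each edge [p,q] (with p < q) to q − p. For instance
  ∂[v_0,v_3] = [v_3] − [v_0].
The 5×5 boundary matrix has rank 4 and Smith normal form diag(1,1,1,1).

Now H_k = ker ∂_k / im ∂_{k+1}, so:

  H_0: rank C_0 − rank ∂_1 = 5 − 4 = 1, and the invariant factors of ∂_1 are all 1, so H_0 ≅ Z.
  H_1: rank ker ∂_1 − rank ∂_2 = (5 − 4) − 0 = 1, and there is no ∂_2, so H_1 ≅ Z.

As a check, the Euler characteristic is 5 − 5 = 0, which agrees with 1 − 1 = 0.
(K is a triangulation of the circle S^1.)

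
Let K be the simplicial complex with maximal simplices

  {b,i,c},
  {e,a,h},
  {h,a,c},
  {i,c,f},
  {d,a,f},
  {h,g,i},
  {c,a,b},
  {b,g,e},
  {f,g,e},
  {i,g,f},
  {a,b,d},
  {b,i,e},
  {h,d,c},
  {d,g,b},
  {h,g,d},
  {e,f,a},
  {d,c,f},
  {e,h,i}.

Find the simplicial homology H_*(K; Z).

H_0 ≅ Z,  H_1 ≅ Z × Z/2,  H_2 = 0.

K has 9 vertices, 27 edges, 18 triangles.
rank ∂_0 = 0, rank ∂_1 = 8 ⇒ b_0 = 9 − 0 − 8 = 1; all invariant factors of ∂_1 are 1 so no torsion. So H_0 ≅ Z.
rank ∂_1 = 8, rank ∂_2 = 18 ⇒ b_1 = 27 − 8 − 18 = 1; ∂_2 has invariant factor(s) [2] giving torsion. So H_1 ≅ Z × Z/2.
rank ∂_2 = 18, rank ∂_3 = 0 ⇒ b_2 = 18 − 18 − 0 = 0. So H_2 ≅ 0.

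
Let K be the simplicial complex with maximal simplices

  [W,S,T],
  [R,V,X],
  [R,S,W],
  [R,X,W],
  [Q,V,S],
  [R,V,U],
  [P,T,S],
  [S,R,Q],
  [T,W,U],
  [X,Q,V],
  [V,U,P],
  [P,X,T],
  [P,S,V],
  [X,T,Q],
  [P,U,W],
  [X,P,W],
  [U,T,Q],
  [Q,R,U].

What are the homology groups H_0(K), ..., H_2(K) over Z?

Fix the vertex order P < Q < R < S < T < U < V < W < X and write every simplex with vertices in increasing order. Then dim K = 2 and the simplices of K are:

  0-simplices (9): P, Q, R, S, T, U, V, W, X
  1-simplices (27): PS, PT, PU, PV, PW, PX, QR, QS, QT, QU, QV, QX, RS, RU, RV, RW, RX, ST, SV, SW, TU, TW, TX, UV, UW, VX, WX
  2-simplices (18): PST, PSV, PTX, PUV, PUW, PWX, QRS, QRU, QSV, QTU, QTX, QVX, RSW, RUV, RVX, RWX, STW, TUW

Hence C_0 ≅ Z^9, C_1 ≅ Z^27, C_2 ≅ Z^18.

∂_1: C_1 → C_0 is given by ∂[p,q] = [q] − [p]. For instance
  ∂RU = U − R.
This gives a 9×27 integer matrix of rank 8; reducing to Smith normal form yields diagonal entries (1,1,1,1,1,1,1,1).

The boundary map ∂_2: C_2 → C_1 sends each 2-simplex [p,q,r] to [q,r] − [p,r] + [p,q]. For instance
  ∂QSV = SV − QV + QS,
  ∂PUV = UV − PV + PU.
As a 27×18 matrix over Z this has rank 18, with invariant factors (1,1,1,1,1,1,1,1,1,1,1,1,1,1,1,1,1,2).

Reading off H_k = ker ∂_k / im ∂_{k+1}:

  H_0: rank C_0 − rank ∂_1 = 9 − 8 = 1, and the invariant factors of ∂_1 are all 1, so H_0 = Z.
  H_1: rank ker ∂_1 − rank ∂_2 = (27 − 8) − 18 = 1, and ∂_2 has invariant factor 2 > 1, so H_1 = Z ⊕ Z/2Z.
  H_2: rank ker ∂_2 − rank ∂_3 = (18 − 18) − 0 = 0, and there is no ∂_3, so H_2 = 0.

(K is a triangulation of the Klein bottle.)

H_0 ≅ Z,  H_1 ≅ Z ⊕ Z/2Z,  H_2 = 0.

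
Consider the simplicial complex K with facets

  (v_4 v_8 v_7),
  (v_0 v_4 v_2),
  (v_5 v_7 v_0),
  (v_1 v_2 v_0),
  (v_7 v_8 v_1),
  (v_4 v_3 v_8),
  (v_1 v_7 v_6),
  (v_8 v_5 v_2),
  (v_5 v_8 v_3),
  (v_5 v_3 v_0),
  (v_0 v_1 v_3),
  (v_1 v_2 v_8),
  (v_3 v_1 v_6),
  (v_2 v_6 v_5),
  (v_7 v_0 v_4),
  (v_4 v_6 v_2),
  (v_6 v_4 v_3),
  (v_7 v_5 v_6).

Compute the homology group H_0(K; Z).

H_0 = Z.

Fix the vertex order v_0 < v_1 < v_2 < v_3 < v_4 < v_5 < v_6 < v_7 < v_8 and write every simplex with vertices in increasing order. Then dim K = 2 and the simplices of K are:

  0-simplices (9): [v_0], [v_1], [v_2], [v_3], [v_4], [v_5], [v_6], [v_7], [v_8]
  1-simplices (27): (27 of them)
  2-simplices (18): (18 of them)

Hence C_0 ≅ Z^9, C_1 ≅ Z^27, C_2 ≅ Z^18.

The boundary map ∂_1: C_1 → C_0 maps an edge to its endpoints' difference, ∂[p,q] = q − p. For instance
  ∂[v_0,v_7] = [v_7] − [v_0].
This gives a 9×27 integer matrix of rank 8; reducing to Smith normal form yields diagonal entries (1,1,1,1,1,1,1,1).

The boundary map ∂_2: C_2 → C_1 maps a triangle to the signed sum of its edges. For instance
  ∂[v_1,v_7,v_8] = [v_7,v_8] − [v_1,v_8] + [v_1,v_7],
  ∂[v_1,v_6,v_7] = [v_6,v_7] − [v_1,v_7] + [v_1,v_6].
This gives a 27×18 integer matrix of rank 17; reducing to Smith normal form yields diagonal entries (1,1,1,1,1,1,1,1,1,1,1,1,1,1,1,1,1).

Now H_k = ker ∂_k / im ∂_{k+1}, so:

  H_0: rank C_0 − rank ∂_1 = 9 − 8 = 1, and the invariant factors of ∂_1 are all 1, so H_0 = Z.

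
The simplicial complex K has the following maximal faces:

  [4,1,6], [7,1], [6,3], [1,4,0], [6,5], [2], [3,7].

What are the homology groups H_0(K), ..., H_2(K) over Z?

H_0 ≅ Z^2,  H_1 ≅ Z,  H_2 = 0.

We work with the vertex ordering 0 < 1 < 2 < 3 < 4 < 5 < 6 < 7. The simplices of K, each written with vertices in increasing order, are:

  0-simplices (8): [0], [1], [2], [3], [4], [5], [6], [7]
  1-simplices (9): [0,1], [0,4], [1,4], [1,6], [1,7], [3,6], [3,7], [4,6], [5,6]
  2-simplices (2): [0,1,4], [1,4,6]

so the chain groups are C_0 ≅ Z^8, C_1 ≅ Z^9, C_2 ≅ Z^2.

Boundary ∂_1: C_1 → C_0 maps an edge to its endpoints' difference, ∂[p,q] = q − p. For instance
  ∂[0,1] = [1] − [0].
As a 8×9 matrix over Z this has rank 6, with invariant factors (1,1,1,1,1,1).

Boundary ∂_2: C_2 → C_1 sends each 2-simplex [p,q,r] to [q,r] − [p,r] + [p,q]. For instance
  ∂[1,4,6] = [4,6] − [1,6] + [1,4],
  ∂[0,1,4] = [1,4] − [0,4] + [0,1].
The resulting 9×2 matrix has rank 2, and its Smith normal form has invariant factors (1,1).

Reading off H_k = ker ∂_k / im ∂_{k+1}:

  H_0: rank C_0 − rank ∂_1 = 8 − 6 = 2, and the invariant factors of ∂_1 are all 1, so H_0 = Z^2.
  H_1: rank ker ∂_1 − rank ∂_2 = (9 − 6) − 2 = 1, and the invariant factors of ∂_2 are all 1, so H_1 = Z.
  H_2: rank ker ∂_2 − rank ∂_3 = (2 − 2) − 0 = 0, and there is no ∂_3, so H_2 = 0.

As a check, the Euler characteristic is 8 − 9 + 2 = 1, which agrees with 2 − 1 + 0 = 1.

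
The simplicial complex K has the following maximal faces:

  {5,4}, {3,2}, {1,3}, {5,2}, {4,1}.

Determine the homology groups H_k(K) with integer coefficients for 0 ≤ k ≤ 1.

H_0 = Z,  H_1 = Z.

Order the vertices as 1 < 2 < 3 < 4 < 5. Listing each simplex with vertices in this order, K has dimension 1 with simplices:

  0-simplices (5): [1], [2], [3], [4], [5]
  1-simplices (5): [1,3], [1,4], [2,3], [2,5], [4,5]

so the chain groups are C_0 ≅ Z^5, C_1 ≅ Z^5.

Boundary ∂_1: C_1 → C_0 is given by ∂[p,q] = [q] − [p].
This gives a 5×5 integer matrix of rank 4; reducing to Smith normal form yields diagonal entries (1,1,1,1).

From H_k ≅ ker(∂_k) / im(∂_{k+1}) we obtain:

  H_0: rank C_0 − rank ∂_1 = 5 − 4 = 1, and the invariant factors of ∂_1 are all 1, so H_0 ≅ Z.
  H_1: rank ker ∂_1 − rank ∂_2 = (5 − 4) − 0 = 1, and there is no ∂_2, so H_1 ≅ Z.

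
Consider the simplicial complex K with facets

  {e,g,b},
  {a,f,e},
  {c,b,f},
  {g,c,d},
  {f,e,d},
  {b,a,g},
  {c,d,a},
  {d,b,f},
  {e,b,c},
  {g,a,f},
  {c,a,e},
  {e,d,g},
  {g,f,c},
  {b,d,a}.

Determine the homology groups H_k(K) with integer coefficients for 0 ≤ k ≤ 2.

We work with the vertex ordering a < b < c < d < e < f < g. The simplices of K, each written with vertices in increasing order, are:

  0-simplices (7): a, b, c, d, e, f, g
  1-simplices (21): ab, ac, ad, ae, af, ag, bc, bd, be, bf, bg, cd, ce, cf, cg, de, df, dg, ef, eg, fg
  2-simplices (14): abd, abg, acd, ace, aef, afg, bce, bcf, bdf, beg, cdg, cfg, def, deg

Hence C_0 ≅ Z^7, C_1 ≅ Z^21, C_2 ≅ Z^14.

The boundary map ∂_1: C_1 → C_0 is given by ∂[p,q] = [q] − [p].
This gives a 7×21 integer matrix of rank 6; reducing to Smith normal form yields diagonal entries (1,1,1,1,1,1).

∂_2: C_2 → C_1 sends each 2-simplex [p,q,r] to [q,r] − [p,r] + [p,q]. For instance
  ∂def = ef − df + de,
  ∂abg = bg − ag + ab.
The resulting 21×14 matrix has rank 13, and its Smith normal form has invariant factors (1,1,1,1,1,1,1,1,1,1,1,1,1).

Computing H_k = (kernel of ∂_k) / (image of ∂_{k+1}):

  H_0: rank C_0 − rank ∂_1 = 7 − 6 = 1, and the invariant factors of ∂_1 are all 1, so H_0 = Z.
  H_1: rank ker ∂_1 − rank ∂_2 = (21 − 6) − 13 = 2, and the invariant factors of ∂_2 are all 1, so H_1 = Z^2.
  H_2: rank ker ∂_2 − rank ∂_3 = (14 − 13) − 0 = 1, and there is no ∂_3, so H_2 = Z.

H_0 = Z,  H_1 = Z^2,  H_2 = Z.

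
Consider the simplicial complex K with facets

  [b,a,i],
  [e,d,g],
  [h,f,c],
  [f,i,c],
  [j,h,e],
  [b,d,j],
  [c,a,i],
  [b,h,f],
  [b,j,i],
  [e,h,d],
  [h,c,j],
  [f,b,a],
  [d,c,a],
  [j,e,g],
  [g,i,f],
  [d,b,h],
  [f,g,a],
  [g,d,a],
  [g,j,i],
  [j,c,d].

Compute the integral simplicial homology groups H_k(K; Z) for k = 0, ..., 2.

H_0 = Z,  H_1 = Z ⊕ Z/2,  H_2 = 0.

Take the total order a < b < c < d < e < f < g < h < i < j on the vertex set. Then K (dimension 2) consists of the simplices:

  0-simplices (10): a, b, c, d, e, f, g, h, i, j
  1-simplices (30): ab, ac, ad, af, ag, ai, bd, bf, bh, bi, bj, cd, cf, ch, ci, cj, de, dg, dh, dj, eg, eh, ej, fg, fh, fi, gi, gj, hj, ij
  2-simplices (20): abf, abi, acd, aci, adg, afg, bdh, bdj, bfh, bij, cdj, cfh, cfi, chj, deg, deh, egj, ehj, fgi, gij

giving chain groups C_0 ≅ Z^10, C_1 ≅ Z^30, C_2 ≅ Z^20.

The boundary map ∂_1: C_1 → C_0 sends each edge [p,q] (with p < q) to q − p.
This gives a 10×30 integer matrix of rank 9; reducing to Smith normal form yields diagonal entries (1,1,1,1,1,1,1,1,1).

The boundary map ∂_2: C_2 → C_1 sends each 2-simplex [p,q,r] to [q,r] − [p,r] + [p,q]. For instance
  ∂abi = bi − ai + ab,
  ∂cfh = fh − ch + cf.
This gives a 30×20 integer matrix of rank 20; reducing to Smith normal form yields diagonal entries (1,1,1,1,1,1,1,1,1,1,1,1,1,1,1,1,1,1,1,2).

From H_k ≅ ker(∂_k) / im(∂_{k+1}) we obtain:

  H_0: rank C_0 − rank ∂_1 = 10 − 9 = 1, and the invariant factors of ∂_1 are all 1, so H_0 = Z.
  H_1: rank ker ∂_1 − rank ∂_2 = (30 − 9) − 20 = 1, and ∂_2 has invariant factor 2 > 1, so H_1 = Z ⊕ Z/2.
  H_2: rank ker ∂_2 − rank ∂_3 = (20 − 20) − 0 = 0, and there is no ∂_3, so H_2 = 0.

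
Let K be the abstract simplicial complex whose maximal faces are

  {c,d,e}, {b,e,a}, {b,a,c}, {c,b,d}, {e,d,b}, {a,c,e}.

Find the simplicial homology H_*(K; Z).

H_0 ≅ Z,  H_1 = 0,  H_2 ≅ Z.

Fix the vertex order a < b < c < d < e and write every simplex with vertices in increasing order. Then dim K = 2 and the simplices of K are:

  0-simplices (5): a, b, c, d, e
  1-simplices (9): ab, ac, ae, bc, bd, be, cd, ce, de
  2-simplices (6): abc, abe, ace, bcd, bde, cde

so the chain groups are C_0 ≅ Z^5, C_1 ≅ Z^9, C_2 ≅ Z^6.

∂_1: C_1 → C_0 is given by ∂[p,q] = [q] − [p].
The resulting 5×9 matrix has rank 4, and its Smith normal form has invariant factors (1,1,1,1).

The boundary map ∂_2: C_2 → C_1 sends each 2-simplex [p,q,r] to [q,r] − [p,r] + [p,q]. For instance
  ∂abe = be − ae + ab,
  ∂bde = de − be + bd.
This gives a 9×6 integer matrix of rank 5; reducing to Smith normal form yields diagonal entries (1,1,1,1,1).

Now H_k = ker ∂_k / im ∂_{k+1}, so:

  H_0: rank C_0 − rank ∂_1 = 5 − 4 = 1, and the invariant factors of ∂_1 are all 1, so H_0 ≅ Z.
  H_1: rank ker ∂_1 − rank ∂_2 = (9 − 4) − 5 = 0, and the invariant factors of ∂_2 are all 1, so H_1 ≅ 0.
  H_2: rank ker ∂_2 − rank ∂_3 = (6 − 5) − 0 = 1, and there is no ∂_3, so H_2 ≅ Z.

As a check, the Euler characteristic is 5 − 9 + 6 = 2, which agrees with 1 − 0 + 1 = 2.
(K is a triangulation of the 2-sphere S^2.)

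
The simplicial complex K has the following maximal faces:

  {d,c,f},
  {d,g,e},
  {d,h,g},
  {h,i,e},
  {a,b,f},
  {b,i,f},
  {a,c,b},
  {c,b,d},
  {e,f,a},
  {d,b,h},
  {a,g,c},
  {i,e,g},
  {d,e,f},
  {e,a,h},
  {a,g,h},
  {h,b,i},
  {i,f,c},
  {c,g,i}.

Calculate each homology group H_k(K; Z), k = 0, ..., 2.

Fix the vertex order a < b < c < d < e < f < g < h < i and write every simplex with vertices in increasing order. Then dim K = 2 and the simplices of K are:

  0-simplices (9): a, b, c, d, e, f, g, h, i
  1-simplices (27): ab, ac, ae, af, ag, ah, bc, bd, bf, bh, bi, cd, cf, cg, ci, de, df, dg, dh, ef, eg, eh, ei, fi, gh, gi, hi
  2-simplices (18): abc, abf, acg, aef, aeh, agh, bcd, bdh, bfi, bhi, cdf, cfi, cgi, def, deg, dgh, egi, ehi

giving chain groups C_0 ≅ Z^9, C_1 ≅ Z^27, C_2 ≅ Z^18.

∂_1: C_1 → C_0 sends each edge [p,q] (with p < q) to q − p.
This gives a 9×27 integer matrix of rank 8; reducing to Smith normal form yields diagonal entries (1,1,1,1,1,1,1,1).

Boundary ∂_2: C_2 → C_1 maps a triangle to the signed sum of its edges. For instance
  ∂aef = ef − af + ae,
  ∂dgh = gh − dh + dg.
The resulting 27×18 matrix has rank 18, and its Smith normal form has invariant factors (1,1,1,1,1,1,1,1,1,1,1,1,1,1,1,1,1,2).

Computing H_k = (kernel of ∂_k) / (image of ∂_{k+1}):

  H_0: rank C_0 − rank ∂_1 = 9 − 8 = 1, and the invariant factors of ∂_1 are all 1, so H_0 = Z.
  H_1: rank ker ∂_1 − rank ∂_2 = (27 − 8) − 18 = 1, and ∂_2 has invariant factor 2 > 1, so H_1 = Z ⊕ Z/2.
  H_2: rank ker ∂_2 − rank ∂_3 = (18 − 18) − 0 = 0, and there is no ∂_3, so H_2 = 0.

As a check, the Euler characteristic is 9 − 27 + 18 = 0, which agrees with 1 − 1 + 0 = 0.

H_0 ≅ Z,  H_1 ≅ Z ⊕ Z/2,  H_2 = 0.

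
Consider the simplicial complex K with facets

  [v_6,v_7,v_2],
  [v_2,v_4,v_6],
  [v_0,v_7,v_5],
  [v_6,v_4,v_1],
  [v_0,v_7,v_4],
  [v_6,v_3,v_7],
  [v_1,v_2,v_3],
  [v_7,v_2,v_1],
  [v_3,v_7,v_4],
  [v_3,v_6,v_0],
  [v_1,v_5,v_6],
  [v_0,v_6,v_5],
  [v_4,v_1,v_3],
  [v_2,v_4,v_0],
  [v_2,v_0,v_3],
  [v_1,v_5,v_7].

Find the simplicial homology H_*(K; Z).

H_0 = Z,  H_1 = Z^2,  H_2 = Z.

Fix the vertex order v_0 < v_1 < v_2 < v_3 < v_4 < v_5 < v_6 < v_7 and write every simplex with vertices in increasing order. Then dim K = 2 and the simplices of K are:

  0-simplices (8): [v_0], [v_1], [v_2], [v_3], [v_4], [v_5], [v_6], [v_7]
  1-simplices (24): (24 of them)
  2-simplices (16): (16 of them)

so the chain groups are C_0 ≅ Z^8, C_1 ≅ Z^24, C_2 ≅ Z^16.

∂_1: C_1 → C_0 maps an edge to its endpoints' difference, ∂[p,q] = q − p.
This gives a 8×24 integer matrix of rank 7; reducing to Smith normal form yields diagonal entries (1,1,1,1,1,1,1).

∂_2: C_2 → C_1 acts by ∂[p,q,r] = [q,r] − [p,r] + [p,q]. For instance
  ∂[v_1,v_2,v_3] = [v_2,v_3] − [v_1,v_3] + [v_1,v_2],
  ∂[v_1,v_2,v_7] = [v_2,v_7] − [v_1,v_7] + [v_1,v_2].
The 24×16 boundary matrix has rank 15 and Smith normal form diag(1,1,1,1,1,1,1,1,1,1,1,1,1,1,1).

Computing H_k = (kernel of ∂_k) / (image of ∂_{k+1}):

  H_0: rank C_0 − rank ∂_1 = 8 − 7 = 1, and the invariant factors of ∂_1 are all 1, so H_0 = Z.
  H_1: rank ker ∂_1 − rank ∂_2 = (24 − 7) − 15 = 2, and the invariant factors of ∂_2 are all 1, so H_1 = Z^2.
  H_2: rank ker ∂_2 − rank ∂_3 = (16 − 15) − 0 = 1, and there is no ∂_3, so H_2 = Z.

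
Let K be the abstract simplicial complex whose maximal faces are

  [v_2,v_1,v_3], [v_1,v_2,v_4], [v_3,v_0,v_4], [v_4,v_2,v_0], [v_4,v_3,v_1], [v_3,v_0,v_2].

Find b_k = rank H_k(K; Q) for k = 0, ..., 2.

Order the vertices as v_0 < v_1 < v_2 < v_3 < v_4. Listing each simplex with vertices in this order, K has dimension 2 with simplices:

  0-simplices (5): [v_0], [v_1], [v_2], [v_3], [v_4]
  1-simplices (9): [v_0,v_2], [v_0,v_3], [v_0,v_4], [v_1,v_2], [v_1,v_3], [v_1,v_4], [v_2,v_3], [v_2,v_4], [v_3,v_4]
  2-simplices (6): [v_0,v_2,v_3], [v_0,v_2,v_4], [v_0,v_3,v_4], [v_1,v_2,v_3], [v_1,v_2,v_4], [v_1,v_3,v_4]

Hence C_0 ≅ Z^5, C_1 ≅ Z^9, C_2 ≅ Z^6.

∂_1: C_1 → C_0 sends each edge [p,q] (with p < q) to q − p.
The 5×9 boundary matrix has rank 4 and Smith normal form diag(1,1,1,1).

∂_2: C_2 → C_1 maps a triangle to the signed sum of its edges. For instance
  ∂[v_0,v_2,v_4] = [v_2,v_4] − [v_0,v_4] + [v_0,v_2],
  ∂[v_0,v_3,v_4] = [v_3,v_4] − [v_0,v_4] + [v_0,v_3].
The resulting 9×6 matrix has rank 5, and its Smith normal form has invariant factors (1,1,1,1,1).

Now H_k = ker ∂_k / im ∂_{k+1}, so:

  H_0: rank C_0 − rank ∂_1 = 5 − 4 = 1, and the invariant factors of ∂_1 are all 1, so H_0 = Z.
  H_1: rank ker ∂_1 − rank ∂_2 = (9 − 4) − 5 = 0, and the invariant factors of ∂_2 are all 1, so H_1 = 0.
  H_2: rank ker ∂_2 − rank ∂_3 = (6 − 5) − 0 = 1, and there is no ∂_3, so H_2 = Z.

(K is a triangulation of the 2-sphere S^2.)

Hence the Betti numbers are b_0 = 1, b_1 = 0, b_2 = 1.

b_0 = 1, b_1 = 0, b_2 = 1.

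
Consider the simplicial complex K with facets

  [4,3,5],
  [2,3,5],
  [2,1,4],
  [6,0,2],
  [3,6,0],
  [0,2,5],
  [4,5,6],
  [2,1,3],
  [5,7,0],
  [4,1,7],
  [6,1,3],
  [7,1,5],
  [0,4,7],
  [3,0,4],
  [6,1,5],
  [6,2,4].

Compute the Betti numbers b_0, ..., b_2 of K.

We work with the vertex ordering 0 < 1 < 2 < 3 < 4 < 5 < 6 < 7. The simplices of K, each written with vertices in increasing order, are:

  0-simplices (8): [0], [1], [2], [3], [4], [5], [6], [7]
  1-simplices (24): (24 of them)
  2-simplices (16): [0,2,5], [0,2,6], [0,3,4], [0,3,6], [0,4,7], [0,5,7], [1,2,3], [1,2,4], [1,3,6], [1,4,7], [1,5,6], [1,5,7], [2,3,5], [2,4,6], [3,4,5], [4,5,6]

giving chain groups C_0 ≅ Z^8, C_1 ≅ Z^24, C_2 ≅ Z^16.

∂_1: C_1 → C_0 sends each edge [p,q] (with p < q) to q − p. For instance
  ∂[2,4] = [4] − [2].
As a 8×24 matrix over Z this has rank 7, with invariant factors (1,1,1,1,1,1,1).

The boundary map ∂_2: C_2 → C_1 sends each 2-simplex [p,q,r] to [q,r] − [p,r] + [p,q]. For instance
  ∂[0,2,6] = [2,6] − [0,6] + [0,2],
  ∂[1,4,7] = [4,7] − [1,7] + [1,4].
As a 24×16 matrix over Z this has rank 15, with invariant factors (1,1,1,1,1,1,1,1,1,1,1,1,1,1,1).

Reading off H_k = ker ∂_k / im ∂_{k+1}:

  H_0: rank C_0 − rank ∂_1 = 8 − 7 = 1, and the invariant factors of ∂_1 are all 1, so H_0 ≅ Z.
  H_1: rank ker ∂_1 − rank ∂_2 = (24 − 7) − 15 = 2, and the invariant factors of ∂_2 are all 1, so H_1 ≅ Z^2.
  H_2: rank ker ∂_2 − rank ∂_3 = (16 − 15) − 0 = 1, and there is no ∂_3, so H_2 ≅ Z.

Hence the Betti numbers are b_0 = 1, b_1 = 2, b_2 = 1.

b_0 = 1, b_1 = 2, b_2 = 1.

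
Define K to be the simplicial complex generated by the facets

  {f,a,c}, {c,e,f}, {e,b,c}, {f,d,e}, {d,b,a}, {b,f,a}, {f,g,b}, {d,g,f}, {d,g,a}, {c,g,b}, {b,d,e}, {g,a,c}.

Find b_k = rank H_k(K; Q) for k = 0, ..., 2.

Order the vertices as a < b < c < d < e < f < g. Listing each simplex with vertices in this order, K has dimension 2 with simplices:

  0-simplices (7): a, b, c, d, e, f, g
  1-simplices (18): ab, ac, ad, af, ag, bc, bd, be, bf, bg, ce, cf, cg, de, df, dg, ef, fg
  2-simplices (12): abd, abf, acf, acg, adg, bce, bcg, bde, bfg, cef, def, dfg

Hence C_0 ≅ Z^7, C_1 ≅ Z^18, C_2 ≅ Z^12.

The boundary map ∂_1: C_1 → C_0 sends each edge [p,q] (with p < q) to q − p.
As a 7×18 matrix over Z this has rank 6, with invariant factors (1,1,1,1,1,1).

Boundary ∂_2: C_2 → C_1 acts by ∂[p,q,r] = [q,r] − [p,r] + [p,q]. For instance
  ∂bde = de − be + bd,
  ∂def = ef − df + de.
The resulting 18×12 matrix has rank 12, and its Smith normal form has invariant factors (1,1,1,1,1,1,1,1,1,1,1,2).

From H_k ≅ ker(∂_k) / im(∂_{k+1}) we obtain:

  H_0: rank C_0 − rank ∂_1 = 7 − 6 = 1, and the invariant factors of ∂_1 are all 1, so H_0 ≅ Z.
  H_1: rank ker ∂_1 − rank ∂_2 = (18 − 6) − 12 = 0, and ∂_2 has invariant factor 2 > 1, so H_1 ≅ Z/2.
  H_2: rank ker ∂_2 − rank ∂_3 = (12 − 12) − 0 = 0, and there is no ∂_3, so H_2 ≅ 0.

As a check, the Euler characteristic is 7 − 18 + 12 = 1, which agrees with 1 − 0 + 0 = 1.
(K is a triangulation of the real projective plane RP^2.)

Hence the Betti numbers are b_0 = 1, b_1 = 0, b_2 = 0.

b_0 = 1, b_1 = 0, b_2 = 0.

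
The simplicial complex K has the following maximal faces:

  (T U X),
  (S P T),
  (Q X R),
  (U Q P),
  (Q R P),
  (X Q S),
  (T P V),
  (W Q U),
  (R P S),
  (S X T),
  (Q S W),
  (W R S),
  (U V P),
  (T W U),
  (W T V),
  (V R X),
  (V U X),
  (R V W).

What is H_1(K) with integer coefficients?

H_1 = Z ⊕ Z/2.

Fix the vertex order P < Q < R < S < T < U < V < W < X and write every simplex with vertices in increasing order. Then dim K = 2 and the simplices of K are:

  0-simplices (9): P, Q, R, S, T, U, V, W, X
  1-simplices (27): PQ, PR, PS, PT, PU, PV, QR, QS, QU, QW, QX, RS, RV, RW, RX, ST, SW, SX, TU, TV, TW, TX, UV, UW, UX, VW, VX
  2-simplices (18): PQR, PQU, PRS, PST, PTV, PUV, QRX, QSW, QSX, QUW, RSW, RVW, RVX, STX, TUW, TUX, TVW, UVX

so the chain groups are C_0 ≅ Z^9, C_1 ≅ Z^27, C_2 ≅ Z^18.

The boundary map ∂_1: C_1 → C_0 sends each edge [p,q] (with p < q) to q − p.
The resulting 9×27 matrix has rank 8, and its Smith normal form has invariant factors (1,1,1,1,1,1,1,1).

The boundary map ∂_2: C_2 → C_1 maps a triangle to the signed sum of its edges. For instance
  ∂PQU = QU − PU + PQ,
  ∂TUX = UX − TX + TU.
The resulting 27×18 matrix has rank 18, and its Smith normal form has invariant factors (1,1,1,1,1,1,1,1,1,1,1,1,1,1,1,1,1,2).

Reading off H_k = ker ∂_k / im ∂_{k+1}:

  H_1: rank ker ∂_1 − rank ∂_2 = (27 − 8) − 18 = 1, and ∂_2 has invariant factor 2 > 1, so H_1 = Z ⊕ Z/2.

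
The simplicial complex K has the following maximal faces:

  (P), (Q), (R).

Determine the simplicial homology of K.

Fix the vertex order P < Q < R and write every simplex with vertices in increasing order. Then dim K = 0 and the simplices of K are:

  0-simplices (3): P, Q, R

giving chain groups C_0 ≅ Z^3.

Computing H_k = (kernel of ∂_k) / (image of ∂_{k+1}):

  H_0: rank C_0 − rank ∂_1 = 3 − 0 = 3, and there is no ∂_1, so H_0 = Z^3.

(K is a triangulation of a set of 3 points.)

H_0 ≅ Z^3.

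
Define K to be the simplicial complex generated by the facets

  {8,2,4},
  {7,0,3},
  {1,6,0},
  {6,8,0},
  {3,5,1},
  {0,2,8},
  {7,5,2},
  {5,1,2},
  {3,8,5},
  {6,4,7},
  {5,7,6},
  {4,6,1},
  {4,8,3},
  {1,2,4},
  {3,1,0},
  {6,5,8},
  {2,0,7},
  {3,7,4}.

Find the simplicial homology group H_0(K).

H_0 = Z.

Fix the vertex order 0 < 1 < 2 < 3 < 4 < 5 < 6 < 7 < 8 and write every simplex with vertices in increasing order. Then dim K = 2 and the simplices of K are:

  0-simplices (9): [0], [1], [2], [3], [4], [5], [6], [7], [8]
  1-simplices (27): (27 of them)
  2-simplices (18): [0,1,3], [0,1,6], [0,2,7], [0,2,8], [0,3,7], [0,6,8], [1,2,4], [1,2,5], [1,3,5], [1,4,6], [2,4,8], [2,5,7], [3,4,7], [3,4,8], [3,5,8], [4,6,7], [5,6,7], [5,6,8]

Hence C_0 ≅ Z^9, C_1 ≅ Z^27, C_2 ≅ Z^18.

Boundary ∂_1: C_1 → C_0 sends each edge [p,q] (with p < q) to q − p. For instance
  ∂[5,7] = [7] − [5].
As a 9×27 matrix over Z this has rank 8, with invariant factors (1,1,1,1,1,1,1,1).

∂_2: C_2 → C_1 acts by ∂[p,q,r] = [q,r] − [p,r] + [p,q]. For instance
  ∂[5,6,8] = [6,8] − [5,8] + [5,6],
  ∂[3,4,8] = [4,8] − [3,8] + [3,4].
The resulting 27×18 matrix has rank 17, and its Smith normal form has invariant factors (1,1,1,1,1,1,1,1,1,1,1,1,1,1,1,1,1).

Reading off H_k = ker ∂_k / im ∂_{k+1}:

  H_0: rank C_0 − rank ∂_1 = 9 − 8 = 1, and the invariant factors of ∂_1 are all 1, so H_0 = Z.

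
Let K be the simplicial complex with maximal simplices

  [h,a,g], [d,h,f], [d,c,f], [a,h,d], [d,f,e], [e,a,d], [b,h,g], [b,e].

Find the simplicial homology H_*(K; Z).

K has 8 vertices, 15 edges, 7 triangles.
rank ∂_0 = 0, rank ∂_1 = 7 ⇒ b_0 = 8 − 0 − 7 = 1; all invariant factors of ∂_1 are 1 so no torsion. So H_0 ≅ Z.
rank ∂_1 = 7, rank ∂_2 = 7 ⇒ b_1 = 15 − 7 − 7 = 1; all invariant factors of ∂_2 are 1 so no torsion. So H_1 ≅ Z.
rank ∂_2 = 7, rank ∂_3 = 0 ⇒ b_2 = 7 − 7 − 0 = 0. So H_2 ≅ 0.

H_0 ≅ Z,  H_1 ≅ Z,  H_2 = 0.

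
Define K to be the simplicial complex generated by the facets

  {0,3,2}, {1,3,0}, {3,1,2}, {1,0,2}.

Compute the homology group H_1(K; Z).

H_1 ≅ 0.

We work with the vertex ordering 0 < 1 < 2 < 3. The simplices of K, each written with vertices in increasing order, are:

  0-simplices (4): [0], [1], [2], [3]
  1-simplices (6): [0,1], [0,2], [0,3], [1,2], [1,3], [2,3]
  2-simplices (4): [0,1,2], [0,1,3], [0,2,3], [1,2,3]

giving chain groups C_0 ≅ Z^4, C_1 ≅ Z^6, C_2 ≅ Z^4.

Boundary ∂_1: C_1 → C_0 maps an edge to its endpoints' difference, ∂[p,q] = q − p. For instance
  ∂[0,1] = [1] − [0].
The resulting 4×6 matrix has rank 3, and its Smith normal form has invariant factors (1,1,1).

∂_2: C_2 → C_1 maps a triangle to the signed sum of its edges. For instance
  ∂[1,2,3] = [2,3] − [1,3] + [1,2],
  ∂[0,1,2] = [1,2] − [0,2] + [0,1].
This gives a 6×4 integer matrix of rank 3; reducing to Smith normal form yields diagonal entries (1,1,1).

Computing H_k = (kernel of ∂_k) / (image of ∂_{k+1}):

  H_1: rank ker ∂_1 − rank ∂_2 = (6 − 3) − 3 = 0, and the invariant factors of ∂_2 are all 1, so H_1 ≅ 0.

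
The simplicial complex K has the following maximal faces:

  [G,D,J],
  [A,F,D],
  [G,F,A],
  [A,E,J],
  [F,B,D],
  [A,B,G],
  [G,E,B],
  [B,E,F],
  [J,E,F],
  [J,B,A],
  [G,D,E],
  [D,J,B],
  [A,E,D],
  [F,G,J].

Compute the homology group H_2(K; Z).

H_2 ≅ Z.

K has 7 vertices, 21 edges, 14 triangles.
rank ∂_2 = 13, rank ∂_3 = 0 ⇒ b_2 = 14 − 13 − 0 = 1. So H_2 ≅ Z.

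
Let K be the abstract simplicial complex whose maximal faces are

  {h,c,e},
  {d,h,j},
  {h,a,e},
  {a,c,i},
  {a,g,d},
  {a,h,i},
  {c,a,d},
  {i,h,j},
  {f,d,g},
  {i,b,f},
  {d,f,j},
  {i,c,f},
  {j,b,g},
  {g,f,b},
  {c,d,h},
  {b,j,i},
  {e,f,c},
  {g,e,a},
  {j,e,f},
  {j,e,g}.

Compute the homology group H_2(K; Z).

H_2 ≅ 0.

Fix the vertex order a < b < c < d < e < f < g < h < i < j and write every simplex with vertices in increasing order. Then dim K = 2 and the simplices of K are:

  0-simplices (10): a, b, c, d, e, f, g, h, i, j
  1-simplices (30): ac, ad, ae, ag, ah, ai, bf, bg, bi, bj, cd, ce, cf, ch, ci, df, dg, dh, dj, ef, eg, eh, ej, fg, fi, fj, gj, hi, hj, ij
  2-simplices (20): acd, aci, adg, aeg, aeh, ahi, bfg, bfi, bgj, bij, cdh, cef, ceh, cfi, dfg, dfj, dhj, efj, egj, hij

so the chain groups are C_0 ≅ Z^10, C_1 ≅ Z^30, C_2 ≅ Z^20.

The boundary map ∂_1: C_1 → C_0 sends each edge [p,q] (with p < q) to q − p.
The 10×30 boundary matrix has rank 9 and Smith normal form diag(1,1,1,1,1,1,1,1,1).

Boundary ∂_2: C_2 → C_1 sends each 2-simplex [p,q,r] to [q,r] − [p,r] + [p,q]. For instance
  ∂dfj = fj − dj + df,
  ∂aeh = eh − ah + ae.
The 30×20 boundary matrix has rank 20 and Smith normal form diag(1,1,1,1,1,1,1,1,1,1,1,1,1,1,1,1,1,1,1,2).

Reading off H_k = ker ∂_k / im ∂_{k+1}:

  H_2: rank ker ∂_2 − rank ∂_3 = (20 − 20) − 0 = 0, and there is no ∂_3, so H_2 ≅ 0.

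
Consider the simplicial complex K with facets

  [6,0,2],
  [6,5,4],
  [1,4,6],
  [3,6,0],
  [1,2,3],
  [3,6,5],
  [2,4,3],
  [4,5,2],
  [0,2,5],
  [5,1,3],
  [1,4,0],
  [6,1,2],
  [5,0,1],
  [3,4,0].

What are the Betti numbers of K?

b_0 = 1, b_1 = 2, b_2 = 1.

Fix the vertex order 0 < 1 < 2 < 3 < 4 < 5 < 6 and write every simplex with vertices in increasing order. Then dim K = 2 and the simplices of K are:

  0-simplices (7): [0], [1], [2], [3], [4], [5], [6]
  1-simplices (21): [0,1], [0,2], [0,3], [0,4], [0,5], [0,6], [1,2], [1,3], [1,4], [1,5], [1,6], [2,3], [2,4], [2,5], [2,6], [3,4], [3,5], [3,6], [4,5], [4,6], [5,6]
  2-simplices (14): [0,1,4], [0,1,5], [0,2,5], [0,2,6], [0,3,4], [0,3,6], [1,2,3], [1,2,6], [1,3,5], [1,4,6], [2,3,4], [2,4,5], [3,5,6], [4,5,6]

giving chain groups C_0 ≅ Z^7, C_1 ≅ Z^21, C_2 ≅ Z^14.

The boundary map ∂_1: C_1 → C_0 sends each edge [p,q] (with p < q) to q − p.
This gives a 7×21 integer matrix of rank 6; reducing to Smith normal form yields diagonal entries (1,1,1,1,1,1).

Boundary ∂_2: C_2 → C_1 sends each 2-simplex [p,q,r] to [q,r] − [p,r] + [p,q]. For instance
  ∂[1,2,3] = [2,3] − [1,3] + [1,2],
  ∂[0,3,4] = [3,4] − [0,4] + [0,3].
The 21×14 boundary matrix has rank 13 and Smith normal form diag(1,1,1,1,1,1,1,1,1,1,1,1,1).

Reading off H_k = ker ∂_k / im ∂_{k+1}:

  H_0: rank C_0 − rank ∂_1 = 7 − 6 = 1, and the invariant factors of ∂_1 are all 1, so H_0 ≅ Z.
  H_1: rank ker ∂_1 − rank ∂_2 = (21 − 6) − 13 = 2, and the invariant factors of ∂_2 are all 1, so H_1 ≅ Z^2.
  H_2: rank ker ∂_2 − rank ∂_3 = (14 − 13) − 0 = 1, and there is no ∂_3, so H_2 ≅ Z.

Hence the Betti numbers are b_0 = 1, b_1 = 2, b_2 = 1.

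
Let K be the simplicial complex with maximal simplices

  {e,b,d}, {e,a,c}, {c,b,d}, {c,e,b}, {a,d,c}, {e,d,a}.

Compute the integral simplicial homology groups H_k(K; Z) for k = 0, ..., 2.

Take the total order a < b < c < d < e on the vertex set. Then K (dimension 2) consists of the simplices:

  0-simplices (5): a, b, c, d, e
  1-simplices (9): ac, ad, ae, bc, bd, be, cd, ce, de
  2-simplices (6): acd, ace, ade, bcd, bce, bde

so the chain groups are C_0 ≅ Z^5, C_1 ≅ Z^9, C_2 ≅ Z^6.

Boundary ∂_1: C_1 → C_0 is given by ∂[p,q] = [q] − [p]. For instance
  ∂bd = d − b.
The resulting 5×9 matrix has rank 4, and its Smith normal form has invariant factors (1,1,1,1).

The boundary map ∂_2: C_2 → C_1 sends each 2-simplex [p,q,r] to [q,r] − [p,r] + [p,q]. For instance
  ∂bce = ce − be + bc,
  ∂acd = cd − ad + ac.
The resulting 9×6 matrix has rank 5, and its Smith normal form has invariant factors (1,1,1,1,1).

Reading off H_k = ker ∂_k / im ∂_{k+1}:

  H_0: rank C_0 − rank ∂_1 = 5 − 4 = 1, and the invariant factors of ∂_1 are all 1, so H_0 ≅ Z.
  H_1: rank ker ∂_1 − rank ∂_2 = (9 − 4) − 5 = 0, and the invariant factors of ∂_2 are all 1, so H_1 ≅ 0.
  H_2: rank ker ∂_2 − rank ∂_3 = (6 − 5) − 0 = 1, and there is no ∂_3, so H_2 ≅ Z.

H_0 ≅ Z,  H_1 = 0,  H_2 ≅ Z.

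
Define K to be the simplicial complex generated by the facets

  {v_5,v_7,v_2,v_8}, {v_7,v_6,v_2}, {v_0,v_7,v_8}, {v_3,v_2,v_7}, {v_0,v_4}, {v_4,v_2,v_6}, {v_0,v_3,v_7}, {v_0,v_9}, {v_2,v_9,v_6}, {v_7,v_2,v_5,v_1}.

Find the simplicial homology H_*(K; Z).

We work with the vertex ordering v_0 < v_1 < v_2 < v_3 < v_4 < v_5 < v_6 < v_7 < v_8 < v_9. The simplices of K, each written with vertices in increasing order, are:

  0-simplices (10): [v_0], [v_1], [v_2], [v_3], [v_4], [v_5], [v_6], [v_7], [v_8], [v_9]
  1-simplices (22): (22 of them)
  2-simplices (13): (13 of them)
  3-simplices (2): [v_1,v_2,v_5,v_7], [v_2,v_5,v_7,v_8]

giving chain groups C_0 ≅ Z^10, C_1 ≅ Z^22, C_2 ≅ Z^13, C_3 ≅ Z^2.

The boundary map ∂_1: C_1 → C_0 maps an edge to its endpoints' difference, ∂[p,q] = q − p. For instance
  ∂[v_4,v_6] = [v_6] − [v_4].
The 10×22 boundary matrix has rank 9 and Smith normal form diag(1,1,1,1,1,1,1,1,1).

∂_2: C_2 → C_1 acts by ∂[p,q,r] = [q,r] − [p,r] + [p,q]. For instance
  ∂[v_2,v_6,v_9] = [v_6,v_9] − [v_2,v_9] + [v_2,v_6],
  ∂[v_0,v_3,v_7] = [v_3,v_7] − [v_0,v_7] + [v_0,v_3].
The 22×13 boundary matrix has rank 11 and Smith normal form diag(1,1,1,1,1,1,1,1,1,1,1).

The boundary map ∂_3: C_3 → C_2 sends each 3-simplex σ to the alternating sum Σ_i (−1)^i (σ with its i-th vertex removed). For instance
  ∂[v_1,v_2,v_5,v_7] = [v_2,v_5,v_7] − [v_1,v_5,v_7] + [v_1,v_2,v_7] − [v_1,v_2,v_5],
  ∂[v_2,v_5,v_7,v_8] = [v_5,v_7,v_8] − [v_2,v_7,v_8] + [v_2,v_5,v_8] − [v_2,v_5,v_7].
This gives a 13×2 integer matrix of rank 2; reducing to Smith normal form yields diagonal entries (1,1).

Reading off H_k = ker ∂_k / im ∂_{k+1}:

  H_0: rank C_0 − rank ∂_1 = 10 − 9 = 1, and the invariant factors of ∂_1 are all 1, so H_0 = Z.
  H_1: rank ker ∂_1 − rank ∂_2 = (22 − 9) − 11 = 2, and the invariant factors of ∂_2 are all 1, so H_1 = Z^2.
  H_2: rank ker ∂_2 − rank ∂_3 = (13 − 11) − 2 = 0, and the invariant factors of ∂_3 are all 1, so H_2 = 0.
  H_3: rank ker ∂_3 − rank ∂_4 = (2 − 2) − 0 = 0, and there is no ∂_4, so H_3 = 0.

H_0 = Z,  H_1 = Z^2,  H_2 = 0,  H_3 = 0.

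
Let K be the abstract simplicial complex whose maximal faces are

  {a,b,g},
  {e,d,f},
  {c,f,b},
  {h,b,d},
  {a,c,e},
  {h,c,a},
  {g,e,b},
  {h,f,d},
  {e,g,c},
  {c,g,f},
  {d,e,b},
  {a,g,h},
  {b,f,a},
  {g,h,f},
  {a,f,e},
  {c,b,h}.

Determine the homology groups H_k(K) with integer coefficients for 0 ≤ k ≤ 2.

H_0 = Z,  H_1 = Z^2,  H_2 = Z.

Take the total order a < b < c < d < e < f < g < h on the vertex set. Then K (dimension 2) consists of the simplices:

  0-simplices (8): a, b, c, d, e, f, g, h
  1-simplices (24): ab, ac, ae, af, ag, ah, bc, bd, be, bf, bg, bh, ce, cf, cg, ch, de, df, dh, ef, eg, fg, fh, gh
  2-simplices (16): abf, abg, ace, ach, aef, agh, bcf, bch, bde, bdh, beg, ceg, cfg, def, dfh, fgh

so the chain groups are C_0 ≅ Z^8, C_1 ≅ Z^24, C_2 ≅ Z^16.

∂_1: C_1 → C_0 sends each edge [p,q] (with p < q) to q − p. For instance
  ∂af = f − a.
The 8×24 boundary matrix has rank 7 and Smith normal form diag(1,1,1,1,1,1,1).

Boundary ∂_2: C_2 → C_1 sends each 2-simplex [p,q,r] to [q,r] − [p,r] + [p,q]. For instance
  ∂def = ef − df + de,
  ∂bcf = cf − bf + bc.
This gives a 24×16 integer matrix of rank 15; reducing to Smith normal form yields diagonal entries (1,1,1,1,1,1,1,1,1,1,1,1,1,1,1).

Computing H_k = (kernel of ∂_k) / (image of ∂_{k+1}):

  H_0: rank C_0 − rank ∂_1 = 8 − 7 = 1, and the invariant factors of ∂_1 are all 1, so H_0 ≅ Z.
  H_1: rank ker ∂_1 − rank ∂_2 = (24 − 7) − 15 = 2, and the invariant factors of ∂_2 are all 1, so H_1 ≅ Z^2.
  H_2: rank ker ∂_2 − rank ∂_3 = (16 − 15) − 0 = 1, and there is no ∂_3, so H_2 ≅ Z.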